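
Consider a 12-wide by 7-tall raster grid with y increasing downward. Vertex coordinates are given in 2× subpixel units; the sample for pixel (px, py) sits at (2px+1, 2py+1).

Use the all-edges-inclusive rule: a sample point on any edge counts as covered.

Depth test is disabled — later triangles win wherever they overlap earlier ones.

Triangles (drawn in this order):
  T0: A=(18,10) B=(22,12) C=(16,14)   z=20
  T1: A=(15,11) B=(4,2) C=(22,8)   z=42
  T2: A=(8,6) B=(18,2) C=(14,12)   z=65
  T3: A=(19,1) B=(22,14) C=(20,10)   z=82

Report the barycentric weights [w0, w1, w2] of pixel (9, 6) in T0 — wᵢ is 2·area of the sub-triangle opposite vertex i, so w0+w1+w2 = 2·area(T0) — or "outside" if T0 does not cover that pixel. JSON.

T0:
  2·area = 20
  edge (18, 10)→(22, 12): d=(4,2) inclusive
  edge (22, 12)→(16, 14): d=(-6,2) inclusive
  edge (16, 14)→(18, 10): d=(2,-4) inclusive
    (9,5)@(19, 11): e=[2,12,6] → X
    (10,5)@(21, 11): e=[-2,8,14] → .
    (8,6)@(17, 13): e=[14,4,2] → X
    (9,6)@(19, 13): e=[10,0,10] → X  [on edge]
    (10,6)@(21, 13): e=[6,-4,18] → .
  covered (3 px):
    . . . . . . . . . . . .
    . . . . . . . . . . . .
    . . . . . . . . . . . .
    . . . . . . . . . . . .
    . . . . . . . . . . . .
    . . . . . . . . . X . .
    . . . . . . . . X X . .
T1:
  2·area = 96
  edge (15, 11)→(4, 2): d=(-11,-9) inclusive
  edge (4, 2)→(22, 8): d=(18,6) inclusive
  edge (22, 8)→(15, 11): d=(-7,3) inclusive
    (0,0)@(1, 1): e=[-16,0,112] → .  [on edge]
    (3,1)@(7, 3): e=[16,0,80] → X  [on edge]
    (4,1)@(9, 3): e=[34,-12,74] → .
    (3,2)@(7, 5): e=[-6,36,66] → .
    (4,2)@(9, 5): e=[12,24,60] → X
    (5,2)@(11, 5): e=[30,12,54] → X
    (6,2)@(13, 5): e=[48,0,48] → X  [on edge]
    (7,2)@(15, 5): e=[66,-12,42] → .
    (4,3)@(9, 7): e=[-10,60,46] → .
    (5,3)@(11, 7): e=[8,48,40] → X
    (7,3)@(15, 7): e=[44,24,28] → X
    (8,3)@(17, 7): e=[62,12,22] → X
    (9,3)@(19, 7): e=[80,0,16] → X  [on edge]
    (7,5)@(15, 11): e=[0,96,0] → X  [on edge]
  covered (14 px):
    . . . . . . . . . . . .
    . . . X . . . . . . . .
    . . . . X X X . . . . .
    . . . . . X X X X X . .
    . . . . . . X X X X . .
    . . . . . . . X . . . .
    . . . . . . . . . . . .
T2:
  2·area = 84
  edge (8, 6)→(18, 2): d=(10,-4) inclusive
  edge (18, 2)→(14, 12): d=(-4,10) inclusive
  edge (14, 12)→(8, 6): d=(-6,-6) inclusive
    (1,0)@(3, 1): e=[-70,154,0] → .  [on edge]
    (2,1)@(5, 3): e=[-42,126,0] → .  [on edge]
    (8,1)@(17, 3): e=[6,6,72] → X
    (9,1)@(19, 3): e=[14,-14,84] → .
    (3,2)@(7, 5): e=[-14,98,0] → .  [on edge]
    (5,2)@(11, 5): e=[2,58,24] → X
    (6,2)@(13, 5): e=[10,38,36] → X
    (7,2)@(15, 5): e=[18,18,48] → X
    (8,2)@(17, 5): e=[26,-2,60] → .
    (4,3)@(9, 7): e=[14,70,0] → X  [on edge]
    (8,3)@(17, 7): e=[46,-10,48] → .
    (4,4)@(9, 9): e=[34,62,-12] → .
    (5,4)@(11, 9): e=[42,42,0] → X  [on edge]
    (6,5)@(13, 11): e=[70,14,0] → X  [on edge]
    (7,6)@(15, 13): e=[98,-14,0] → .  [on edge]
  covered (12 px):
    . . . . . . . . . . . .
    . . . . . . . . X . . .
    . . . . . X X X . . . .
    . . . . X X X X . . . .
    . . . . . X X X . . . .
    . . . . . . X . . . . .
    . . . . . . . . . . . .
T3:
  2·area = 14
  edge (19, 1)→(22, 14): d=(3,13) inclusive
  edge (22, 14)→(20, 10): d=(-2,-4) inclusive
  edge (20, 10)→(19, 1): d=(-1,-9) inclusive
    (9,0)@(19, 1): e=[0,14,0] → X  [on edge]
    (10,0)@(21, 1): e=[-26,22,18] → .
    (9,1)@(19, 3): e=[6,10,-2] → .
    (10,5)@(21, 11): e=[4,2,8] → X
    (11,5)@(23, 11): e=[-22,10,26] → .
    (10,6)@(21, 13): e=[10,-2,6] → .
  covered (2 px):
    . . . . . . . . . X . .
    . . . . . . . . . . . .
    . . . . . . . . . . . .
    . . . . . . . . . . . .
    . . . . . . . . . . . .
    . . . . . . . . . . X .
    . . . . . . . . . . . .

Answer: [0,10,10]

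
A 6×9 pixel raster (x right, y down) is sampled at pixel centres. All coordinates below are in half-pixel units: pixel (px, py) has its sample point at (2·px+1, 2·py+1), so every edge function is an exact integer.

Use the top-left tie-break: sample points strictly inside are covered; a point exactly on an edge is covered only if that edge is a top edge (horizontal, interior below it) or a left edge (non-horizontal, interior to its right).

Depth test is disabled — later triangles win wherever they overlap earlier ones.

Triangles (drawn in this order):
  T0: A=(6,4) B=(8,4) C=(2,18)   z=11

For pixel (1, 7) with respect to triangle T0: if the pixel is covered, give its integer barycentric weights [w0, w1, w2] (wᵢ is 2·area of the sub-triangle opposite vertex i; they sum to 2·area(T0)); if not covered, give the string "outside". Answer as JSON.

T0:
  2·area = 28
  edge (6, 4)→(8, 4): d=(2,0) top-left  bias=+0
  edge (8, 4)→(2, 18): d=(-6,14) right/bottom  bias=-1
  edge (2, 18)→(6, 4): d=(4,-14) top-left  bias=+0
    (3,2)@(7, 5): e=[2,8,18] → █
    (4,2)@(9, 5): e=[2,-20,46] → ·
    (3,3)@(7, 7): e=[6,-4,26] → ·
    (2,4)@(5, 9): e=[10,12,6] → █
    (3,4)@(7, 9): e=[10,-16,34] → ·
    (2,5)@(5, 11): e=[14,0,14] → ·  [on edge]
    (1,7)@(3, 15): e=[22,4,2] → █
    (2,7)@(5, 15): e=[22,-24,30] → ·
    (1,8)@(3, 17): e=[26,-8,10] → ·
  covered (3 px):
    · · · · · ·
    · · · · · ·
    · · · █ · ·
    · · · · · ·
    · · █ · · ·
    · · · · · ·
    · · · · · ·
    · █ · · · ·
    · · · · · ·

Answer: [4,2,22]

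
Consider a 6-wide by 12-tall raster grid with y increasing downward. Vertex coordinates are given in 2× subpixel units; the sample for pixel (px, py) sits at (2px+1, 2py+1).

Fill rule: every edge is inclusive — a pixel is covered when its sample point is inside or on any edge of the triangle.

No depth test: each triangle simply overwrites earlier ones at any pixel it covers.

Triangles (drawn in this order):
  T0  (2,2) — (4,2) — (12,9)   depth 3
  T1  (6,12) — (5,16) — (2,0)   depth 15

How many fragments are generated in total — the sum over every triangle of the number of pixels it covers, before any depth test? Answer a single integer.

T0:
  2·area = 14
  edge (2, 2)→(4, 2): d=(2,0) inclusive
  edge (4, 2)→(12, 9): d=(8,7) inclusive
  edge (12, 9)→(2, 2): d=(-10,-7) inclusive
    (2,1)@(5, 3): e=[2,1,11] → X
    (3,1)@(7, 3): e=[2,-13,25] → .
    (2,2)@(5, 5): e=[6,17,-9] → .
    (3,2)@(7, 5): e=[6,3,5] → X
    (4,2)@(9, 5): e=[6,-11,19] → .
    (3,3)@(7, 7): e=[10,19,-15] → .
  covered (2 px):
    . . . . . .
    . . X . . .
    . . . X . .
    . . . . . .
    . . . . . .
    . . . . . .
    . . . . . .
    . . . . . .
    . . . . . .
    . . . . . .
    . . . . . .
    . . . . . .
T1:
  2·area = 28
  edge (6, 12)→(5, 16): d=(-1,4) inclusive
  edge (5, 16)→(2, 0): d=(-3,-16) inclusive
  edge (2, 0)→(6, 12): d=(4,12) inclusive
    (1,1)@(3, 3): e=[21,7,0] → X  [on edge]
    (2,1)@(5, 3): e=[13,39,-24] → .
    (1,2)@(3, 5): e=[19,1,8] → X
    (2,2)@(5, 5): e=[11,33,-16] → .
    (1,3)@(3, 7): e=[17,-5,16] → .
    (2,4)@(5, 9): e=[7,21,0] → X  [on edge]
    (3,4)@(7, 9): e=[-1,53,-24] → .
    (2,5)@(5, 11): e=[5,15,8] → X
    (3,5)@(7, 11): e=[-3,47,-16] → .
    (2,6)@(5, 13): e=[3,9,16] → X
    (3,6)@(7, 13): e=[-5,41,-8] → .
    (2,7)@(5, 15): e=[1,3,24] → X
    (3,7)@(7, 15): e=[-7,35,0] → .  [on edge]
    (4,10)@(9, 21): e=[-21,49,0] → .  [on edge]
  covered (6 px):
    . . . . . .
    . X . . . .
    . X . . . .
    . . . . . .
    . . X . . .
    . . X . . .
    . . X . . .
    . . X . . .
    . . . . . .
    . . . . . .
    . . . . . .
    . . . . . .

Answer: 8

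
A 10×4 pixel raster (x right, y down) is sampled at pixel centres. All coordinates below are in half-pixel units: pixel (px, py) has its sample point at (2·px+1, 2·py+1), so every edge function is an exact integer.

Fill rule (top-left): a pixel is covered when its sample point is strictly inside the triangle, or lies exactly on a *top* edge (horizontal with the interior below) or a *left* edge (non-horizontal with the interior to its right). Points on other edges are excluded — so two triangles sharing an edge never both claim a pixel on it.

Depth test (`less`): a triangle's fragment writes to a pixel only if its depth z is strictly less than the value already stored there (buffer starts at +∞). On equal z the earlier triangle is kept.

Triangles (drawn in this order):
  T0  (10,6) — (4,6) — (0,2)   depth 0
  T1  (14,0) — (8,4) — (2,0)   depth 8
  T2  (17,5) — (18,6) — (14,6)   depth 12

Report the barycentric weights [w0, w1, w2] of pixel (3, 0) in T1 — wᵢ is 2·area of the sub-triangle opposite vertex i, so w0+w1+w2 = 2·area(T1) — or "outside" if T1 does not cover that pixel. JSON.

T0:
  2·area = 24
  edge (10, 6)→(4, 6): d=(-6,0) right/bottom  bias=-1
  edge (4, 6)→(0, 2): d=(-4,-4) top-left  bias=+0
  edge (0, 2)→(10, 6): d=(10,4) right/bottom  bias=-1
    (0,1)@(1, 3): e=[18,0,6] → #  [on edge]
    (1,1)@(3, 3): e=[18,8,-2] → ·
    (0,2)@(1, 5): e=[6,-8,26] → ·
    (1,2)@(3, 5): e=[6,0,18] → #  [on edge]
    (2,2)@(5, 5): e=[6,8,10] → #
    (3,2)@(7, 5): e=[6,16,2] → #
    (4,2)@(9, 5): e=[6,24,-6] → ·
    (1,3)@(3, 7): e=[-6,-8,38] → ·
    (2,3)@(5, 7): e=[-6,0,30] → ·  [on edge]
    (3,3)@(7, 7): e=[-6,8,22] → ·
  covered (4 px):
    · · · · · · · · · ·
    # · · · · · · · · ·
    · # # # · · · · · ·
    · · · · · · · · · ·
T1:
  2·area = 48
  edge (14, 0)→(8, 4): d=(-6,4) right/bottom  bias=-1
  edge (8, 4)→(2, 0): d=(-6,-4) top-left  bias=+0
  edge (2, 0)→(14, 0): d=(12,0) top-left  bias=+0
    (2,0)@(5, 1): e=[30,6,12] → #
    (3,0)@(7, 1): e=[22,14,12] → #
    (4,0)@(9, 1): e=[14,22,12] → #
    (5,0)@(11, 1): e=[6,30,12] → #
    (6,0)@(13, 1): e=[-2,38,12] → ·
    (2,1)@(5, 3): e=[18,-6,36] → ·
    (3,1)@(7, 3): e=[10,2,36] → #
    (5,1)@(11, 3): e=[-6,18,36] → ·
    (3,2)@(7, 5): e=[-2,-10,60] → ·
    (4,2)@(9, 5): e=[-10,-2,60] → ·
  covered (6 px):
    · · # # # # · · · ·
    · · · # # · · · · ·
    · · · · · · · · · ·
    · · · · · · · · · ·
T2:
  2·area = 4
  edge (17, 5)→(18, 6): d=(1,1) right/bottom  bias=-1
  edge (18, 6)→(14, 6): d=(-4,0) right/bottom  bias=-1
  edge (14, 6)→(17, 5): d=(3,-1) top-left  bias=+0
    (6,0)@(13, 1): e=[0,20,-16] → ·  [on edge]
    (7,1)@(15, 3): e=[0,12,-8] → ·  [on edge]
    (8,2)@(17, 5): e=[0,4,0] → ·  [on edge]
    (5,3)@(11, 7): e=[8,-4,0] → ·  [on edge]
    (9,3)@(19, 7): e=[0,-4,8] → ·  [on edge]
  covered (0 px):
    · · · · · · · · · ·
    · · · · · · · · · ·
    · · · · · · · · · ·
    · · · · · · · · · ·

Final: [14,12,22]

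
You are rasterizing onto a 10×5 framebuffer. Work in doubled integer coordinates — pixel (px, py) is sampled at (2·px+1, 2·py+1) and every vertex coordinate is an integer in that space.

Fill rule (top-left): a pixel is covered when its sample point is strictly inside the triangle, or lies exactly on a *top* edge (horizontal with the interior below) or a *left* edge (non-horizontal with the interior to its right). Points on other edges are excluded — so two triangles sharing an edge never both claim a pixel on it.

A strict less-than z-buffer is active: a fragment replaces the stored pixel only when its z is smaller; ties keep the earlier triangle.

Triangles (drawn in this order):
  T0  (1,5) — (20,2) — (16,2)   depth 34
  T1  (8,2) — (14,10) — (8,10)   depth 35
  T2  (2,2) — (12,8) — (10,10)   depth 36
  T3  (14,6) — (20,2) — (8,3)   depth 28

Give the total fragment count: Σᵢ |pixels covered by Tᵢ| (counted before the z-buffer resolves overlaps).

T0:
  2·area = 12  (B↔C swapped to make it positive)
  edge (1, 5)→(16, 2): d=(15,-3) top-left  bias=+0
  edge (16, 2)→(20, 2): d=(4,0) top-left  bias=+0
  edge (20, 2)→(1, 5): d=(-19,3) right/bottom  bias=-1
    (5,1)@(11, 3): e=[0,4,8] → X  [on edge]
    (6,1)@(13, 3): e=[6,4,2] → X
    (7,1)@(15, 3): e=[12,4,-4] → .
    (0,2)@(1, 5): e=[0,12,0] → .  [on edge]
    (5,2)@(11, 5): e=[30,12,-30] → .
    (6,2)@(13, 5): e=[36,12,-36] → .
  covered (2 px):
    . . . . . . . . . .
    . . . . . X X . . .
    . . . . . . . . . .
    . . . . . . . . . .
    . . . . . . . . . .
T1:
  2·area = 48
  edge (8, 2)→(14, 10): d=(6,8) right/bottom  bias=-1
  edge (14, 10)→(8, 10): d=(-6,0) right/bottom  bias=-1
  edge (8, 10)→(8, 2): d=(0,-8) top-left  bias=+0
    (4,2)@(9, 5): e=[10,30,8] → X
    (5,2)@(11, 5): e=[-6,30,24] → .
    (4,3)@(9, 7): e=[22,18,8] → X
    (5,3)@(11, 7): e=[6,18,24] → X
    (6,3)@(13, 7): e=[-10,18,40] → .
    (4,4)@(9, 9): e=[34,6,8] → X
    (6,4)@(13, 9): e=[2,6,40] → X
    (7,4)@(15, 9): e=[-14,6,56] → .
  covered (6 px):
    . . . . . . . . . .
    . . . . . . . . . .
    . . . . X . . . . .
    . . . . X X . . . .
    . . . . X X X . . .
T2:
  2·area = 32
  edge (2, 2)→(12, 8): d=(10,6) right/bottom  bias=-1
  edge (12, 8)→(10, 10): d=(-2,2) right/bottom  bias=-1
  edge (10, 10)→(2, 2): d=(-8,-8) top-left  bias=+0
    (0,0)@(1, 1): e=[-4,36,0] → .  [on edge]
    (9,0)@(19, 1): e=[-112,0,144] → .  [on edge]
    (1,1)@(3, 3): e=[4,28,0] → X  [on edge]
    (2,1)@(5, 3): e=[-8,24,16] → .
    (8,1)@(17, 3): e=[-80,0,112] → .  [on edge]
    (1,2)@(3, 5): e=[24,24,-16] → .
    (2,2)@(5, 5): e=[12,20,0] → X  [on edge]
    (3,2)@(7, 5): e=[0,16,16] → .  [on edge]
    (7,2)@(15, 5): e=[-48,0,80] → .  [on edge]
    (2,3)@(5, 7): e=[32,16,-16] → .
    (3,3)@(7, 7): e=[20,12,0] → X  [on edge]
    (4,3)@(9, 7): e=[8,8,16] → X
    (6,3)@(13, 7): e=[-16,0,48] → .  [on edge]
    (4,4)@(9, 9): e=[28,4,0] → X  [on edge]
    (5,4)@(11, 9): e=[16,0,16] → .  [on edge]
  covered (5 px):
    . . . . . . . . . .
    . X . . . . . . . .
    . . X . . . . . . .
    . . . X X . . . . .
    . . . . X . . . . .
T3:
  2·area = 42  (B↔C swapped to make it positive)
  edge (14, 6)→(8, 3): d=(-6,-3) top-left  bias=+0
  edge (8, 3)→(20, 2): d=(12,-1) top-left  bias=+0
  edge (20, 2)→(14, 6): d=(-6,4) right/bottom  bias=-1
    (4,1)@(9, 3): e=[3,1,38] → X
    (5,1)@(11, 3): e=[9,3,30] → X
    (6,1)@(13, 3): e=[15,5,22] → X
    (7,1)@(15, 3): e=[21,7,14] → X
    (8,1)@(17, 3): e=[27,9,6] → X
    (9,1)@(19, 3): e=[33,11,-2] → .
    (4,2)@(9, 5): e=[-9,25,26] → .
    (5,2)@(11, 5): e=[-3,27,18] → .
    (6,2)@(13, 5): e=[3,29,10] → X
    (8,2)@(17, 5): e=[15,33,-6] → .
    (6,3)@(13, 7): e=[-9,53,-2] → .
    (7,3)@(15, 7): e=[-3,55,-10] → .
  covered (7 px):
    . . . . . . . . . .
    . . . . X X X X X .
    . . . . . . X X . .
    . . . . . . . . . .
    . . . . . . . . . .

Answer: 20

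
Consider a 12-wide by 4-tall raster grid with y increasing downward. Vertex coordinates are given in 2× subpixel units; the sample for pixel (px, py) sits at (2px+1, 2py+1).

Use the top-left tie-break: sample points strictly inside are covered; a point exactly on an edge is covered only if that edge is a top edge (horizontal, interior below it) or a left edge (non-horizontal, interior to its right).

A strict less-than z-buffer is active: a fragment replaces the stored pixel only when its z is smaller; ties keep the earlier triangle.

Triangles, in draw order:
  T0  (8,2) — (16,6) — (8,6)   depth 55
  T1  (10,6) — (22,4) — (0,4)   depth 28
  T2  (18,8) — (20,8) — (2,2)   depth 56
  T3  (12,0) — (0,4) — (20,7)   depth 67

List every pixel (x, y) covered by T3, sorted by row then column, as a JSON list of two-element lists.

T0:
  2·area = 32
  edge (8, 2)→(16, 6): d=(8,4) right/bottom  bias=-1
  edge (16, 6)→(8, 6): d=(-8,0) right/bottom  bias=-1
  edge (8, 6)→(8, 2): d=(0,-4) top-left  bias=+0
    (4,1)@(9, 3): e=[4,24,4] → █
    (5,1)@(11, 3): e=[-4,24,12] → ·
    (4,2)@(9, 5): e=[20,8,4] → █
    (5,2)@(11, 5): e=[12,8,12] → █
    (6,2)@(13, 5): e=[4,8,20] → █
    (7,2)@(15, 5): e=[-4,8,28] → ·
    (4,3)@(9, 7): e=[36,-8,4] → ·
    (5,3)@(11, 7): e=[28,-8,12] → ·
    (6,3)@(13, 7): e=[20,-8,20] → ·
  covered (4 px):
    · · · · · · · · · · · ·
    · · · · █ · · · · · · ·
    · · · · █ █ █ · · · · ·
    · · · · · · · · · · · ·
T1:
  2·area = 44  (B↔C swapped to make it positive)
  edge (10, 6)→(0, 4): d=(-10,-2) top-left  bias=+0
  edge (0, 4)→(22, 4): d=(22,0) top-left  bias=+0
  edge (22, 4)→(10, 6): d=(-12,2) right/bottom  bias=-1
    (2,2)@(5, 5): e=[0,22,22] → █  [on edge]
    (3,2)@(7, 5): e=[4,22,18] → █
    (4,2)@(9, 5): e=[8,22,14] → █
    (5,2)@(11, 5): e=[12,22,10] → █
    (6,2)@(13, 5): e=[16,22,6] → █
    (7,2)@(15, 5): e=[20,22,2] → █
    (8,2)@(17, 5): e=[24,22,-2] → ·
    (2,3)@(5, 7): e=[-20,66,-2] → ·
    (3,3)@(7, 7): e=[-16,66,-6] → ·
    (4,3)@(9, 7): e=[-12,66,-10] → ·
    (5,3)@(11, 7): e=[-8,66,-14] → ·
    (6,3)@(13, 7): e=[-4,66,-18] → ·
    (7,3)@(15, 7): e=[0,66,-22] → ·  [on edge]
  covered (6 px):
    · · · · · · · · · · · ·
    · · · · · · · · · · · ·
    · · █ █ █ █ █ █ · · · ·
    · · · · · · · · · · · ·
T2:
  2·area = 12  (B↔C swapped to make it positive)
  edge (18, 8)→(2, 2): d=(-16,-6) top-left  bias=+0
  edge (2, 2)→(20, 8): d=(18,6) right/bottom  bias=-1
  edge (20, 8)→(18, 8): d=(-2,0) right/bottom  bias=-1
    (2,1)@(5, 3): e=[2,0,10] → ·  [on edge]
    (5,2)@(11, 5): e=[6,0,6] → ·  [on edge]
    (8,3)@(17, 7): e=[10,0,2] → ·  [on edge]
  covered (0 px):
    · · · · · · · · · · · ·
    · · · · · · · · · · · ·
    · · · · · · · · · · · ·
    · · · · · · · · · · · ·
T3:
  2·area = 116  (B↔C swapped to make it positive)
  edge (12, 0)→(20, 7): d=(8,7) right/bottom  bias=-1
  edge (20, 7)→(0, 4): d=(-20,-3) top-left  bias=+0
  edge (0, 4)→(12, 0): d=(12,-4) top-left  bias=+0
    (4,0)@(9, 1): e=[29,87,0] → █  [on edge]
    (5,0)@(11, 1): e=[15,93,8] → █
    (6,0)@(13, 1): e=[1,99,16] → █
    (7,0)@(15, 1): e=[-13,105,24] → ·
    (1,1)@(3, 3): e=[87,29,0] → █  [on edge]
    (2,1)@(5, 3): e=[73,35,8] → █
    (3,1)@(7, 3): e=[59,41,16] → █
    (7,1)@(15, 3): e=[3,65,48] → █
    (8,1)@(17, 3): e=[-11,71,56] → ·
    (1,2)@(3, 5): e=[103,-11,24] → ·
    (2,2)@(5, 5): e=[89,-5,32] → ·
    (3,2)@(7, 5): e=[75,1,40] → █
  covered (16 px):
    · · · · █ █ █ · · · · ·
    · █ █ █ █ █ █ █ · · · ·
    · · · █ █ █ █ █ █ · · ·
    · · · · · · · · · · · ·

Answer: [[4,0],[5,0],[6,0],[1,1],[2,1],[3,1],[4,1],[5,1],[6,1],[7,1],[3,2],[4,2],[5,2],[6,2],[7,2],[8,2]]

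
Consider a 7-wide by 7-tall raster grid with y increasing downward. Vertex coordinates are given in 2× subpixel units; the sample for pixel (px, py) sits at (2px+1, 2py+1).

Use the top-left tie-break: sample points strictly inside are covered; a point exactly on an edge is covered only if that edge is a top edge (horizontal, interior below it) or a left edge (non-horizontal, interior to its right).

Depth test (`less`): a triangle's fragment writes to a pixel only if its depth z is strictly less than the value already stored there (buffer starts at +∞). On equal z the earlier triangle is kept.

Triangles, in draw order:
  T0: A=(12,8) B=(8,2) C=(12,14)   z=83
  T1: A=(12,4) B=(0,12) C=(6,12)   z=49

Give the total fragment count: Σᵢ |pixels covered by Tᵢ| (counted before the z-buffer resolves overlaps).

T0:
  2·area = 24  (B↔C swapped to make it positive)
  edge (12, 8)→(12, 14): d=(0,6) right/bottom  bias=-1
  edge (12, 14)→(8, 2): d=(-4,-12) top-left  bias=+0
  edge (8, 2)→(12, 8): d=(4,6) right/bottom  bias=-1
    (4,2)@(9, 5): e=[18,0,6] → #  [on edge]
    (5,2)@(11, 5): e=[6,24,-6] → ·
    (4,3)@(9, 7): e=[18,-8,14] → ·
    (5,3)@(11, 7): e=[6,16,2] → #
    (6,3)@(13, 7): e=[-6,40,-10] → ·
    (5,4)@(11, 9): e=[6,8,10] → #
    (6,4)@(13, 9): e=[-6,32,-2] → ·
    (5,5)@(11, 11): e=[6,0,18] → #  [on edge]
    (6,5)@(13, 11): e=[-6,24,6] → ·
    (5,6)@(11, 13): e=[6,-8,26] → ·
  covered (4 px):
    · · · · · · ·
    · · · · · · ·
    · · · · # · ·
    · · · · · # ·
    · · · · · # ·
    · · · · · # ·
    · · · · · · ·
T1:
  2·area = 48  (B↔C swapped to make it positive)
  edge (12, 4)→(6, 12): d=(-6,8) right/bottom  bias=-1
  edge (6, 12)→(0, 12): d=(-6,0) right/bottom  bias=-1
  edge (0, 12)→(12, 4): d=(12,-8) top-left  bias=+0
    (5,2)@(11, 5): e=[2,42,4] → #
    (6,2)@(13, 5): e=[-14,42,20] → ·
    (4,3)@(9, 7): e=[6,30,12] → #
    (5,3)@(11, 7): e=[-10,30,28] → ·
    (2,4)@(5, 9): e=[26,18,4] → #
    (3,4)@(7, 9): e=[10,18,20] → #
    (4,4)@(9, 9): e=[-6,18,36] → ·
    (1,5)@(3, 11): e=[30,6,12] → #
    (3,5)@(7, 11): e=[-2,6,44] → ·
    (1,6)@(3, 13): e=[18,-6,36] → ·
    (2,6)@(5, 13): e=[2,-6,52] → ·
  covered (6 px):
    · · · · · · ·
    · · · · · · ·
    · · · · · # ·
    · · · · # · ·
    · · # # · · ·
    · # # · · · ·
    · · · · · · ·

Result: 10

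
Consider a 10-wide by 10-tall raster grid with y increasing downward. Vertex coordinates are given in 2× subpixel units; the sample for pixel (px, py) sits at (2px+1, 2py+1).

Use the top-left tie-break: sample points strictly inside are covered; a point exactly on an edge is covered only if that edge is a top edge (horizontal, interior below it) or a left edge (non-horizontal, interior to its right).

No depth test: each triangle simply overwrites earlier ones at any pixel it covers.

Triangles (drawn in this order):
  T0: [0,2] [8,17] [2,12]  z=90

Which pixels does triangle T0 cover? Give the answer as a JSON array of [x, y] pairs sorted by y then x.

T0:
  2·area = 50
  edge (0, 2)→(8, 17): d=(8,15) right/bottom  bias=-1
  edge (8, 17)→(2, 12): d=(-6,-5) top-left  bias=+0
  edge (2, 12)→(0, 2): d=(-2,-10) top-left  bias=+0
    (0,2)@(1, 5): e=[9,37,4] → #
    (1,2)@(3, 5): e=[-21,47,24] → ·
    (0,3)@(1, 7): e=[25,25,0] → #  [on edge]
    (1,3)@(3, 7): e=[-5,35,20] → ·
    (0,4)@(1, 9): e=[41,13,-4] → ·
    (1,4)@(3, 9): e=[11,23,16] → #
    (2,4)@(5, 9): e=[-19,33,36] → ·
    (1,5)@(3, 11): e=[27,11,12] → #
    (2,5)@(5, 11): e=[-3,21,32] → ·
    (1,6)@(3, 13): e=[43,-1,8] → ·
    (2,6)@(5, 13): e=[13,9,28] → #
    (3,6)@(7, 13): e=[-17,19,48] → ·
    (1,8)@(3, 17): e=[75,-25,0] → ·  [on edge]
  covered (5 px):
    · · · · · · · · · ·
    · · · · · · · · · ·
    # · · · · · · · · ·
    # · · · · · · · · ·
    · # · · · · · · · ·
    · # · · · · · · · ·
    · · # · · · · · · ·
    · · · · · · · · · ·
    · · · · · · · · · ·
    · · · · · · · · · ·

Answer: [[0,2],[0,3],[1,4],[1,5],[2,6]]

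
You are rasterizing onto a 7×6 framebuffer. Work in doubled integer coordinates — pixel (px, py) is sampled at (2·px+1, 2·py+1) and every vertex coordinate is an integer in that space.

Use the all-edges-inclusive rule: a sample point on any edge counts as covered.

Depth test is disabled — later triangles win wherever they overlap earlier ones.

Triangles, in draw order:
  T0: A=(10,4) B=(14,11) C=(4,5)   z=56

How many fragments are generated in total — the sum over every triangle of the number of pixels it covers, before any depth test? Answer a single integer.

T0:
  2·area = 46
  edge (10, 4)→(14, 11): d=(4,7) inclusive
  edge (14, 11)→(4, 5): d=(-10,-6) inclusive
  edge (4, 5)→(10, 4): d=(6,-1) inclusive
    (2,2)@(5, 5): e=[39,6,1] → #
    (3,2)@(7, 5): e=[25,18,3] → #
    (4,2)@(9, 5): e=[11,30,5] → #
    (5,2)@(11, 5): e=[-3,42,7] → ·
    (2,3)@(5, 7): e=[47,-14,13] → ·
    (3,3)@(7, 7): e=[33,-2,15] → ·
    (4,3)@(9, 7): e=[19,10,17] → #
    (5,3)@(11, 7): e=[5,22,19] → #
    (6,3)@(13, 7): e=[-9,34,21] → ·
    (4,4)@(9, 9): e=[27,-10,29] → ·
    (5,4)@(11, 9): e=[13,2,31] → #
    (6,4)@(13, 9): e=[-1,14,33] → ·
  covered (6 px):
    · · · · · · ·
    · · · · · · ·
    · · # # # · ·
    · · · · # # ·
    · · · · · # ·
    · · · · · · ·

Result: 6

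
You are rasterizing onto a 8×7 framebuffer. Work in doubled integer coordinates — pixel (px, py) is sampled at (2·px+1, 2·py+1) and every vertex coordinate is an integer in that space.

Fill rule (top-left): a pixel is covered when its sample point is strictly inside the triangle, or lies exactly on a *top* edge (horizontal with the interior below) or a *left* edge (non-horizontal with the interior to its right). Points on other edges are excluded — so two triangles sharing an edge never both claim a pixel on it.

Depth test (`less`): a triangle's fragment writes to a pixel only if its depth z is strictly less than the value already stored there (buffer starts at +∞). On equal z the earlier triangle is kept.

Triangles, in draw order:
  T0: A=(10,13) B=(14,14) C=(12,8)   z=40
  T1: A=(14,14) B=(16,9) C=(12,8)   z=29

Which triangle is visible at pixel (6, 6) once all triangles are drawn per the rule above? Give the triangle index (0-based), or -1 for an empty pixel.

T0:
  2·area = 22  (B↔C swapped to make it positive)
  edge (10, 13)→(12, 8): d=(2,-5) top-left  bias=+0
  edge (12, 8)→(14, 14): d=(2,6) right/bottom  bias=-1
  edge (14, 14)→(10, 13): d=(-4,-1) top-left  bias=+0
    (5,2)@(11, 5): e=[-11,0,33] → ·  [on edge]
    (5,5)@(11, 11): e=[1,12,9] → #
    (6,5)@(13, 11): e=[11,0,11] → ·  [on edge]
    (5,6)@(11, 13): e=[5,16,1] → #
    (6,6)@(13, 13): e=[15,4,3] → #
    (7,6)@(15, 13): e=[25,-8,5] → ·
  covered (3 px):
    · · · · · · · ·
    · · · · · · · ·
    · · · · · · · ·
    · · · · · · · ·
    · · · · · · · ·
    · · · · · # · ·
    · · · · · # # ·
T1:
  2·area = 22  (B↔C swapped to make it positive)
  edge (14, 14)→(12, 8): d=(-2,-6) top-left  bias=+0
  edge (12, 8)→(16, 9): d=(4,1) right/bottom  bias=-1
  edge (16, 9)→(14, 14): d=(-2,5) right/bottom  bias=-1
    (5,2)@(11, 5): e=[0,-11,33] → ·  [on edge]
    (6,4)@(13, 9): e=[4,3,15] → #
    (7,4)@(15, 9): e=[16,1,5] → #
    (6,5)@(13, 11): e=[0,11,11] → #  [on edge]
    (6,6)@(13, 13): e=[-4,19,7] → ·
    (7,6)@(15, 13): e=[8,17,-3] → ·
  covered (4 px):
    · · · · · · · ·
    · · · · · · · ·
    · · · · · · · ·
    · · · · · · · ·
    · · · · · · # #
    · · · · · · # #
    · · · · · · · ·

Z-buffer (winner per pixel, '.' = empty):
  . . . . . . . .
  . . . . . . . .
  . . . . . . . .
  . . . . . . . .
  . . . . . . 1 1
  . . . . . 0 1 1
  . . . . . 0 0 .

Final: 0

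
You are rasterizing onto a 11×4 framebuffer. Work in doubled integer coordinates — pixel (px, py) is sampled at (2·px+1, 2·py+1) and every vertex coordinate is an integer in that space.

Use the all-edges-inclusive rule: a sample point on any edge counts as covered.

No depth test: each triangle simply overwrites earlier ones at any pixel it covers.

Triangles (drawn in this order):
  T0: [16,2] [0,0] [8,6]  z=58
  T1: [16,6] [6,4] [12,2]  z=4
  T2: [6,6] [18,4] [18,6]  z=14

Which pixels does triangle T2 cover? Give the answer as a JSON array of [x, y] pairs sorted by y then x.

T0:
  2·area = 80  (B↔C swapped to make it positive)
  edge (16, 2)→(8, 6): d=(-8,4) inclusive
  edge (8, 6)→(0, 0): d=(-8,-6) inclusive
  edge (0, 0)→(16, 2): d=(16,2) inclusive
    (1,0)@(3, 1): e=[60,10,10] → X
    (2,0)@(5, 1): e=[52,22,6] → X
    (3,0)@(7, 1): e=[44,34,2] → X
    (4,0)@(9, 1): e=[36,46,-2] → .
    (1,1)@(3, 3): e=[44,-6,42] → .
    (2,1)@(5, 3): e=[36,6,38] → X
    (4,1)@(9, 3): e=[20,30,30] → X
    (5,1)@(11, 3): e=[12,42,26] → X
    (6,1)@(13, 3): e=[4,54,22] → X
    (7,1)@(15, 3): e=[-4,66,18] → .
    (2,2)@(5, 5): e=[20,-10,70] → .
    (3,2)@(7, 5): e=[12,2,66] → X
  covered (10 px):
    . X X X . . . . . . .
    . . X X X X X . . . .
    . . . X X . . . . . .
    . . . . . . . . . . .
T1:
  2·area = 32
  edge (16, 6)→(6, 4): d=(-10,-2) inclusive
  edge (6, 4)→(12, 2): d=(6,-2) inclusive
  edge (12, 2)→(16, 6): d=(4,4) inclusive
    (5,0)@(11, 1): e=[40,-8,0] → .  [on edge]
    (7,0)@(15, 1): e=[48,0,-16] → .  [on edge]
    (0,1)@(1, 3): e=[0,-16,48] → .  [on edge]
    (4,1)@(9, 3): e=[16,0,16] → X  [on edge]
    (5,1)@(11, 3): e=[20,4,8] → X
    (6,1)@(13, 3): e=[24,8,0] → X  [on edge]
    (7,1)@(15, 3): e=[28,12,-8] → .
    (1,2)@(3, 5): e=[-16,0,48] → .  [on edge]
    (4,2)@(9, 5): e=[-4,12,24] → .
    (5,2)@(11, 5): e=[0,16,16] → X  [on edge]
    (7,2)@(15, 5): e=[8,24,0] → X  [on edge]
    (8,2)@(17, 5): e=[12,28,-8] → .
    (8,3)@(17, 7): e=[-8,40,0] → .  [on edge]
    (10,3)@(21, 7): e=[0,48,-16] → .  [on edge]
  covered (6 px):
    . . . . . . . . . . .
    . . . . X X X . . . .
    . . . . . X X X . . .
    . . . . . . . . . . .
T2:
  2·area = 24
  edge (6, 6)→(18, 4): d=(12,-2) inclusive
  edge (18, 4)→(18, 6): d=(0,2) inclusive
  edge (18, 6)→(6, 6): d=(-12,0) inclusive
    (6,2)@(13, 5): e=[2,10,12] → X
    (7,2)@(15, 5): e=[6,6,12] → X
    (8,2)@(17, 5): e=[10,2,12] → X
    (9,2)@(19, 5): e=[14,-2,12] → .
    (6,3)@(13, 7): e=[26,10,-12] → .
    (7,3)@(15, 7): e=[30,6,-12] → .
    (8,3)@(17, 7): e=[34,2,-12] → .
  covered (3 px):
    . . . . . . . . . . .
    . . . . . . . . . . .
    . . . . . . X X X . .
    . . . . . . . . . . .

Final: [[6,2],[7,2],[8,2]]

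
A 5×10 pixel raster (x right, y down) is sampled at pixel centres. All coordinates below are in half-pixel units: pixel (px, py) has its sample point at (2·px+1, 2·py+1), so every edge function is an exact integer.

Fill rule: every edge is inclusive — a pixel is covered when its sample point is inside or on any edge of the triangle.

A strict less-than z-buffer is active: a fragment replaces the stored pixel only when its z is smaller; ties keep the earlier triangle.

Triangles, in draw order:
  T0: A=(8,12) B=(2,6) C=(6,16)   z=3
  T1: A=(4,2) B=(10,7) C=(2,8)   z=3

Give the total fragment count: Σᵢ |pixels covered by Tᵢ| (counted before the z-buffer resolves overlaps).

T0:
  2·area = 36  (B↔C swapped to make it positive)
  edge (8, 12)→(6, 16): d=(-2,4) inclusive
  edge (6, 16)→(2, 6): d=(-4,-10) inclusive
  edge (2, 6)→(8, 12): d=(6,6) inclusive
    (0,2)@(1, 5): e=[42,-6,0] → ·  [on edge]
    (1,3)@(3, 7): e=[30,6,0] → █  [on edge]
    (2,3)@(5, 7): e=[22,26,-12] → ·
    (1,4)@(3, 9): e=[26,-2,12] → ·
    (2,4)@(5, 9): e=[18,18,0] → █  [on edge]
    (3,4)@(7, 9): e=[10,38,-12] → ·
    (2,5)@(5, 11): e=[14,10,12] → █
    (3,5)@(7, 11): e=[6,30,0] → █  [on edge]
    (4,5)@(9, 11): e=[-2,50,-12] → ·
    (2,6)@(5, 13): e=[10,2,24] → █
    (4,6)@(9, 13): e=[-6,42,0] → ·  [on edge]
    (2,7)@(5, 15): e=[6,-6,36] → ·
  covered (6 px):
    · · · · ·
    · · · · ·
    · · · · ·
    · █ · · ·
    · · █ · ·
    · · █ █ ·
    · · █ █ ·
    · · · · ·
    · · · · ·
    · · · · ·
T1:
  2·area = 46
  edge (4, 2)→(10, 7): d=(6,5) inclusive
  edge (10, 7)→(2, 8): d=(-8,1) inclusive
  edge (2, 8)→(4, 2): d=(2,-6) inclusive
    (2,1)@(5, 3): e=[1,37,8] → █
    (3,1)@(7, 3): e=[-9,35,20] → ·
    (1,2)@(3, 5): e=[23,23,0] → █  [on edge]
    (3,2)@(7, 5): e=[3,19,24] → █
    (4,2)@(9, 5): e=[-7,17,36] → ·
    (1,3)@(3, 7): e=[35,7,4] → █
    (4,3)@(9, 7): e=[5,1,40] → █
    (1,4)@(3, 9): e=[47,-9,8] → ·
    (2,4)@(5, 9): e=[37,-11,20] → ·
    (3,4)@(7, 9): e=[27,-13,32] → ·
    (4,4)@(9, 9): e=[17,-15,44] → ·
    (0,5)@(1, 11): e=[69,-23,0] → ·  [on edge]
  covered (8 px):
    · · · · ·
    · · █ · ·
    · █ █ █ ·
    · █ █ █ █
    · · · · ·
    · · · · ·
    · · · · ·
    · · · · ·
    · · · · ·
    · · · · ·

Result: 14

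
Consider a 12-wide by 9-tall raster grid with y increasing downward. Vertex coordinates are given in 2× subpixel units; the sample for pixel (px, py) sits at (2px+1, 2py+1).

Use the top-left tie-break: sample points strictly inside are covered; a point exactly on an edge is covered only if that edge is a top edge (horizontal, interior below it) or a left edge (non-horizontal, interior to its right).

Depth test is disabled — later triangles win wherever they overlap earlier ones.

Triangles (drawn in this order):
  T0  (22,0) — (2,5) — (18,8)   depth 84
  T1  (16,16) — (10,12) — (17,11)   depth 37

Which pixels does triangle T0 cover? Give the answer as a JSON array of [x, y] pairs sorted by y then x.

T0:
  2·area = 140  (B↔C swapped to make it positive)
  edge (22, 0)→(18, 8): d=(-4,8) right/bottom  bias=-1
  edge (18, 8)→(2, 5): d=(-16,-3) top-left  bias=+0
  edge (2, 5)→(22, 0): d=(20,-5) top-left  bias=+0
    (9,0)@(19, 1): e=[20,115,5] → X
    (10,0)@(21, 1): e=[4,121,15] → X
    (11,0)@(23, 1): e=[-12,127,25] → .
    (5,1)@(11, 3): e=[76,59,5] → X
    (6,1)@(13, 3): e=[60,65,15] → X
    (7,1)@(15, 3): e=[44,71,25] → X
    (8,1)@(17, 3): e=[28,77,35] → X
    (10,1)@(21, 3): e=[-4,89,55] → .
    (1,2)@(3, 5): e=[132,3,5] → X
    (2,2)@(5, 5): e=[116,9,15] → X
    (3,2)@(7, 5): e=[100,15,25] → X
    (4,2)@(9, 5): e=[84,21,35] → X
  covered (19 px):
    . . . . . . . . . X X .
    . . . . . X X X X X . .
    . X X X X X X X X X . .
    . . . . . . X X X . . .
    . . . . . . . . . . . .
    . . . . . . . . . . . .
    . . . . . . . . . . . .
    . . . . . . . . . . . .
    . . . . . . . . . . . .
T1:
  2·area = 34
  edge (16, 16)→(10, 12): d=(-6,-4) top-left  bias=+0
  edge (10, 12)→(17, 11): d=(7,-1) top-left  bias=+0
  edge (17, 11)→(16, 16): d=(-1,5) right/bottom  bias=-1
    (9,0)@(19, 1): e=[102,-68,0] → .  [on edge]
    (8,5)@(17, 11): e=[34,0,0] → .  [on edge]
    (1,6)@(3, 13): e=[-34,0,68] → .  [on edge]
    (6,6)@(13, 13): e=[6,10,18] → X
    (7,6)@(15, 13): e=[14,12,8] → X
    (8,6)@(17, 13): e=[22,14,-2] → .
    (6,7)@(13, 15): e=[-6,24,16] → .
    (7,7)@(15, 15): e=[2,26,6] → X
    (8,7)@(17, 15): e=[10,28,-4] → .
    (7,8)@(15, 17): e=[-10,40,4] → .
  covered (3 px):
    . . . . . . . . . . . .
    . . . . . . . . . . . .
    . . . . . . . . . . . .
    . . . . . . . . . . . .
    . . . . . . . . . . . .
    . . . . . . . . . . . .
    . . . . . . X X . . . .
    . . . . . . . X . . . .
    . . . . . . . . . . . .

Result: [[9,0],[10,0],[5,1],[6,1],[7,1],[8,1],[9,1],[1,2],[2,2],[3,2],[4,2],[5,2],[6,2],[7,2],[8,2],[9,2],[6,3],[7,3],[8,3]]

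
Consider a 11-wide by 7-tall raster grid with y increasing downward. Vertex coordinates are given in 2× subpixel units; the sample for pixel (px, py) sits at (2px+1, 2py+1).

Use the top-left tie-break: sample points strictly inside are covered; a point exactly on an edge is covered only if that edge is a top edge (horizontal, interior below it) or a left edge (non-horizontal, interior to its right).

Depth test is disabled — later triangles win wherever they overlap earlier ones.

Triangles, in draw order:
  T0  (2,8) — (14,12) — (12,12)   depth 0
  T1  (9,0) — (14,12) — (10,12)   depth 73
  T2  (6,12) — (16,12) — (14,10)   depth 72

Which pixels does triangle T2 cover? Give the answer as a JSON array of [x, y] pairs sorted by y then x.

T0:
  2·area = 8
  edge (2, 8)→(14, 12): d=(12,4) right/bottom  bias=-1
  edge (14, 12)→(12, 12): d=(-2,0) right/bottom  bias=-1
  edge (12, 12)→(2, 8): d=(-10,-4) top-left  bias=+0
    (2,4)@(5, 9): e=[0,6,2] → ·  [on edge]
    (5,5)@(11, 11): e=[0,2,6] → ·  [on edge]
    (8,6)@(17, 13): e=[0,-2,10] → ·  [on edge]
  covered (0 px):
    · · · · · · · · · · ·
    · · · · · · · · · · ·
    · · · · · · · · · · ·
    · · · · · · · · · · ·
    · · · · · · · · · · ·
    · · · · · · · · · · ·
    · · · · · · · · · · ·
T1:
  2·area = 48
  edge (9, 0)→(14, 12): d=(5,12) right/bottom  bias=-1
  edge (14, 12)→(10, 12): d=(-4,0) right/bottom  bias=-1
  edge (10, 12)→(9, 0): d=(-1,-12) top-left  bias=+0
    (5,2)@(11, 5): e=[1,28,19] → #
    (6,2)@(13, 5): e=[-23,28,43] → ·
    (5,3)@(11, 7): e=[11,20,17] → #
    (6,3)@(13, 7): e=[-13,20,41] → ·
    (5,4)@(11, 9): e=[21,12,15] → #
    (6,4)@(13, 9): e=[-3,12,39] → ·
    (5,5)@(11, 11): e=[31,4,13] → #
    (6,5)@(13, 11): e=[7,4,37] → #
    (7,5)@(15, 11): e=[-17,4,61] → ·
    (5,6)@(11, 13): e=[41,-4,11] → ·
    (6,6)@(13, 13): e=[17,-4,35] → ·
  covered (5 px):
    · · · · · · · · · · ·
    · · · · · · · · · · ·
    · · · · · # · · · · ·
    · · · · · # · · · · ·
    · · · · · # · · · · ·
    · · · · · # # · · · ·
    · · · · · · · · · · ·
T2:
  2·area = 20  (B↔C swapped to make it positive)
  edge (6, 12)→(14, 10): d=(8,-2) top-left  bias=+0
  edge (14, 10)→(16, 12): d=(2,2) right/bottom  bias=-1
  edge (16, 12)→(6, 12): d=(-10,0) right/bottom  bias=-1
    (2,0)@(5, 1): e=[-90,0,110] → ·  [on edge]
    (3,1)@(7, 3): e=[-70,0,90] → ·  [on edge]
    (4,2)@(9, 5): e=[-50,0,70] → ·  [on edge]
    (5,3)@(11, 7): e=[-30,0,50] → ·  [on edge]
    (6,4)@(13, 9): e=[-10,0,30] → ·  [on edge]
    (5,5)@(11, 11): e=[2,8,10] → #
    (6,5)@(13, 11): e=[6,4,10] → #
    (7,5)@(15, 11): e=[10,0,10] → ·  [on edge]
    (5,6)@(11, 13): e=[18,12,-10] → ·
    (6,6)@(13, 13): e=[22,8,-10] → ·
    (8,6)@(17, 13): e=[30,0,-10] → ·  [on edge]
  covered (2 px):
    · · · · · · · · · · ·
    · · · · · · · · · · ·
    · · · · · · · · · · ·
    · · · · · · · · · · ·
    · · · · · · · · · · ·
    · · · · · # # · · · ·
    · · · · · · · · · · ·

Final: [[5,5],[6,5]]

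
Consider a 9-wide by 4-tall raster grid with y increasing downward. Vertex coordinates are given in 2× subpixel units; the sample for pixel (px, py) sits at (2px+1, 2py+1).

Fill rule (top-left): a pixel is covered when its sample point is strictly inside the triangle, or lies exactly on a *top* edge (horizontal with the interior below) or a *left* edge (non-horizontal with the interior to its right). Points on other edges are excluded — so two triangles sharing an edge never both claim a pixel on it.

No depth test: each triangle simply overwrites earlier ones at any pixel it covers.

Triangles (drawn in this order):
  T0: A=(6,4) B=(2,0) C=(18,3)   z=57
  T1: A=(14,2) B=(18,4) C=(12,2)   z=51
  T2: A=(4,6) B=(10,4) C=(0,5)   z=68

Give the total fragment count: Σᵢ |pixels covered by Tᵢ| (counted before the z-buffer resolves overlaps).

T0:
  2·area = 52
  edge (6, 4)→(2, 0): d=(-4,-4) top-left  bias=+0
  edge (2, 0)→(18, 3): d=(16,3) right/bottom  bias=-1
  edge (18, 3)→(6, 4): d=(-12,1) right/bottom  bias=-1
    (1,0)@(3, 1): e=[0,13,39] → X  [on edge]
    (2,0)@(5, 1): e=[8,7,37] → X
    (3,0)@(7, 1): e=[16,1,35] → X
    (4,0)@(9, 1): e=[24,-5,33] → .
    (1,1)@(3, 3): e=[-8,45,15] → .
    (2,1)@(5, 3): e=[0,39,13] → X  [on edge]
    (4,1)@(9, 3): e=[16,27,9] → X
    (5,1)@(11, 3): e=[24,21,7] → X
    (6,1)@(13, 3): e=[32,15,5] → X
    (7,1)@(15, 3): e=[40,9,3] → X
    (8,1)@(17, 3): e=[48,3,1] → X
    (2,2)@(5, 5): e=[-8,71,-11] → .
    (3,2)@(7, 5): e=[0,65,-13] → .  [on edge]
    (4,3)@(9, 7): e=[0,91,-39] → .  [on edge]
  covered (10 px):
    . X X X . . . . .
    . . X X X X X X X
    . . . . . . . . .
    . . . . . . . . .
T1:
  2·area = 4
  edge (14, 2)→(18, 4): d=(4,2) right/bottom  bias=-1
  edge (18, 4)→(12, 2): d=(-6,-2) top-left  bias=+0
  edge (12, 2)→(14, 2): d=(2,0) top-left  bias=+0
    (4,0)@(9, 1): e=[6,0,-2] → .  [on edge]
    (7,1)@(15, 3): e=[2,0,2] → X  [on edge]
    (8,1)@(17, 3): e=[-2,4,2] → .
    (7,2)@(15, 5): e=[10,-12,6] → .
  covered (1 px):
    . . . . . . . . .
    . . . . . . . X .
    . . . . . . . . .
    . . . . . . . . .
T2:
  2·area = 14  (B↔C swapped to make it positive)
  edge (4, 6)→(0, 5): d=(-4,-1) top-left  bias=+0
  edge (0, 5)→(10, 4): d=(10,-1) top-left  bias=+0
  edge (10, 4)→(4, 6): d=(-6,2) right/bottom  bias=-1
    (6,1)@(13, 3): e=[21,-7,0] → .  [on edge]
    (0,2)@(1, 5): e=[1,1,12] → X
    (1,2)@(3, 5): e=[3,3,8] → X
    (2,2)@(5, 5): e=[5,5,4] → X
    (3,2)@(7, 5): e=[7,7,0] → .  [on edge]
    (0,3)@(1, 7): e=[-7,21,0] → .  [on edge]
    (1,3)@(3, 7): e=[-5,23,-4] → .
    (2,3)@(5, 7): e=[-3,25,-8] → .
  covered (3 px):
    . . . . . . . . .
    . . . . . . . . .
    X X X . . . . . .
    . . . . . . . . .

Final: 14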